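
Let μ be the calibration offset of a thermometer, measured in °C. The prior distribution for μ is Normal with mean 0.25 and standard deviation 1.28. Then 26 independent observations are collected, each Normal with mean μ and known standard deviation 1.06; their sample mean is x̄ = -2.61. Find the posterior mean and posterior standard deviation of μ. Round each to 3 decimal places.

Prior precision 1/τ₀² = 1/1.28² = 0.610352; data precision n/σ² = 26/1.06² = 23.1399.
Posterior precision = 0.610352 + 23.1399 = 23.7503, giving posterior SD = 1/√23.7503 = 0.205.
Posterior mean = (0.610352·0.25 + 23.1399·-2.61) / 23.7503 = -2.537.

Posterior mean ≈ -2.537; posterior SD ≈ 0.205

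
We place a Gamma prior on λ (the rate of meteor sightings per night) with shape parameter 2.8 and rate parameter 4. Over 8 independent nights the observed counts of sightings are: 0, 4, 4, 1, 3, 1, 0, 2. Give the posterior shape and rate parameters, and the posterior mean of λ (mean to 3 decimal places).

Posterior: Gamma(shape=17.8, rate=12); mean ≈ 1.483

Total count ∑xᵢ = 15 over n = 8 nights.
Gamma is conjugate to the Poisson likelihood: posterior is Gamma(shape = 2.8+15 = 17.8, rate = 4+8 = 12).
E[λ | data] = 17.8/12 = 1.483.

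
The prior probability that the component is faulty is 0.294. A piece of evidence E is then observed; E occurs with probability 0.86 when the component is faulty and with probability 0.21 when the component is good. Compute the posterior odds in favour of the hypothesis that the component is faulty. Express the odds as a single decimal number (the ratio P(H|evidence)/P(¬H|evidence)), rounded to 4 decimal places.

Posterior odds ≈ 1.7054

Prior odds = 0.294/(1−0.294) = 0.41643.
Likelihood ratio for E = 0.86/0.21 = 4.0952.
Posterior odds = prior odds × LR = 1.7054.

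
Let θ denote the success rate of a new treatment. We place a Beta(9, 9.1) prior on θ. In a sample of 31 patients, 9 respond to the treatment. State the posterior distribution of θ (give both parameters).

Posterior: Beta(18, 31.1)

Observing 9 successes and 22 failures updates Beta(9, 9.1) by adding the success and failure counts to the two shape parameters: α = 9+9 = 18, β = 9.1+22 = 31.1.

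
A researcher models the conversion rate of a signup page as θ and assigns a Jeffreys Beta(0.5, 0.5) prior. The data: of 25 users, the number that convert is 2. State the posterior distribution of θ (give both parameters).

Observing 2 successes and 23 failures updates Beta(0.5, 0.5) by adding the success and failure counts to the two shape parameters: α = 0.5+2 = 2.5, β = 0.5+23 = 23.5.

Posterior: Beta(2.5, 23.5)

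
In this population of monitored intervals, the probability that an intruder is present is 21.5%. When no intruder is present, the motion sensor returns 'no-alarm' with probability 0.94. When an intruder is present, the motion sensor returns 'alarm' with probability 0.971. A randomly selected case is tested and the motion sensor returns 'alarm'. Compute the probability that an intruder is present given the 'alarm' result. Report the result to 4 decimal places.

P(H | E) ≈ 0.8159

Let H be the event that an intruder is present. P(H) = 0.215, so P(¬H) = 0.785. With E the 'alarm' result, P(E|H) = 0.971 and P(E|¬H) = 0.06.
P(E) = 0.971·0.215 + 0.06·0.785 = 0.20876 + 0.047100 = 0.25587.
By Bayes' theorem, P(H|E) = 0.20876 / 0.25587 = 0.8159.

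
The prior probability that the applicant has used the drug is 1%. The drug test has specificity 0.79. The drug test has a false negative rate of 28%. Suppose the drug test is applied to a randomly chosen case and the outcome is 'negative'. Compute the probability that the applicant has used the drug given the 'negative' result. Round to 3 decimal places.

P(H | E) ≈ 0.004

Let H be the event that the applicant has used the drug. P(H) = 0.01, so P(¬H) = 0.99. With E the 'negative' result, P(E|H) = 0.28 and P(E|¬H) = 0.79.
P(E) = 0.28·0.01 + 0.79·0.99 = 0.0028000 + 0.78210 = 0.78490.
By Bayes' theorem, P(H|E) = 0.0028000 / 0.78490 = 0.004.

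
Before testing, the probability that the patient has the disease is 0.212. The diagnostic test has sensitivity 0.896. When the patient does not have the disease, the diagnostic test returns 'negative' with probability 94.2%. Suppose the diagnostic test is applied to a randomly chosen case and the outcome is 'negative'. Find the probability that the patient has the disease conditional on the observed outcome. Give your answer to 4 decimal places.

P(H | E) ≈ 0.0288

Write H for 'the patient has the disease'. Prior odds H:¬H = 0.212/0.788 = 0.26904. For the 'negative' outcome, the likelihood ratio is 0.104/0.942 = 0.11040.
Posterior odds = 0.26904 × 0.11040 = 0.029702, so P(H|E) = 0.029702/(1+0.029702) = 0.0288.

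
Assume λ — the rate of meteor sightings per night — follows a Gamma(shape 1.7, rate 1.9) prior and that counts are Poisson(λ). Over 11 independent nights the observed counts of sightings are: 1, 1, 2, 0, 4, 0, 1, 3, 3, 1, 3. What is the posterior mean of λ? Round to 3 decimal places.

Posterior mean ≈ 1.605

Total count ∑xᵢ = 19 over n = 11 nights.
Gamma is conjugate to the Poisson likelihood: posterior is Gamma(shape = 1.7+19 = 20.7, rate = 1.9+11 = 12.9).
E[λ | data] = 20.7/12.9 = 1.605.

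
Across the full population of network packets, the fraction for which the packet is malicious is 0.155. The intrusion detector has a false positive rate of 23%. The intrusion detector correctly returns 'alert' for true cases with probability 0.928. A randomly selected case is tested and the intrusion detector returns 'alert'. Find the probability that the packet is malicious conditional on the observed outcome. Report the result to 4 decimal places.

P(H | E) ≈ 0.4253

Let H be the event that the packet is malicious. P(H) = 0.155, so P(¬H) = 0.845. With E the 'alert' result, P(E|H) = 0.928 and P(E|¬H) = 0.23.
P(E) = 0.928·0.155 + 0.23·0.845 = 0.14384 + 0.19435 = 0.33819.
By Bayes' theorem, P(H|E) = 0.14384 / 0.33819 = 0.4253.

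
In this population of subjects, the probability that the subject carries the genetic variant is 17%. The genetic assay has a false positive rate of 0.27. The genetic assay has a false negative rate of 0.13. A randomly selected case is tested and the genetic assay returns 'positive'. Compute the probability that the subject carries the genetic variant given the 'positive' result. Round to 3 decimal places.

Write H for 'the subject carries the genetic variant'. Prior odds H:¬H = 0.17/0.83 = 0.20482. For the 'positive' outcome, the likelihood ratio is 0.87/0.27 = 3.2222.
Posterior odds = 0.20482 × 3.2222 = 0.65997, so P(H|E) = 0.65997/(1+0.65997) = 0.398.

P(H | E) ≈ 0.398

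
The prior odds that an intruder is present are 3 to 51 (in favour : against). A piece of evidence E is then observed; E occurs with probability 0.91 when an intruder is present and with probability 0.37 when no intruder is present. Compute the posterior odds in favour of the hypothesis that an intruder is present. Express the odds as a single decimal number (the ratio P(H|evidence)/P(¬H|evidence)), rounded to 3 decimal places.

Prior odds = 3/51 = 0.058824. In log-odds, ln(0.058824) = -2.8332.
Add log likelihood ratio: ln(2.4595) = 0.89994.
Posterior log-odds = -1.9333, so posterior odds = exp(-1.9333) = 0.14467.

Posterior odds ≈ 0.145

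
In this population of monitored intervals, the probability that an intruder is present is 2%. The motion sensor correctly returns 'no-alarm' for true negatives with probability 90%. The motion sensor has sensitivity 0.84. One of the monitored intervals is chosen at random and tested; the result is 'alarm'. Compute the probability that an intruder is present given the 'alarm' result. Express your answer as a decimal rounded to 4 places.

Write H for 'an intruder is present'. Prior odds H:¬H = 0.02/0.98 = 0.020408. For the 'alarm' outcome, the likelihood ratio is 0.84/0.1 = 8.4000.
Posterior odds = 0.020408 × 8.4000 = 0.17143, so P(H|E) = 0.17143/(1+0.17143) = 0.1463.

P(H | E) ≈ 0.1463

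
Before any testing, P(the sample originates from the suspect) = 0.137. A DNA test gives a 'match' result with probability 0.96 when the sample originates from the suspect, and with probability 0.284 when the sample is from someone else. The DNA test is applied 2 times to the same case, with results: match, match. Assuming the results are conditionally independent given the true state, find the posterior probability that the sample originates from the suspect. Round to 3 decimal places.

Let H be the event that the sample originates from the suspect; start with P(H) = 0.137. P('match'|H) = 0.96, P('match'|¬H) = 0.284.
Update on result 1 ('match'): P(H) ← 0.96·0.1370 / (0.96·0.1370 + 0.284·0.8630) = 0.13152/0.37661 = 0.3492.
Update on result 2 ('match'): P(H) ← 0.96·0.3492 / (0.96·0.3492 + 0.284·0.6508) = 0.33525/0.52007 = 0.6446.

Posterior P(H) ≈ 0.645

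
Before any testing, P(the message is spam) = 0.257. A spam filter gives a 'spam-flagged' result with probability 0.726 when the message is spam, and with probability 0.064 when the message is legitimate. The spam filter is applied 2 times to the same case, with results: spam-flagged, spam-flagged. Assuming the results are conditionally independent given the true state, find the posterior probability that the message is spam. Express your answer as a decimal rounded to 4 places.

With H the event that the message is spam, the joint likelihood of the observed sequence is P(data|H) = 0.726·0.726 = 0.52708 and P(data|¬H) = 0.064·0.064 = 0.0040960.
Bayes: P(H|data) = 0.257·0.52708 / (0.257·0.52708 + 0.743·0.0040960) = 0.13546/0.13850 = 0.9780.

Posterior P(H) ≈ 0.9780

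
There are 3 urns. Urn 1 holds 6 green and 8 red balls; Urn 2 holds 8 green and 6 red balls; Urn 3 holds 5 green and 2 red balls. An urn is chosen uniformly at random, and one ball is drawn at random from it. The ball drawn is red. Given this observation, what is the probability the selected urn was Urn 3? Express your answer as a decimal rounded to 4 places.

Posterior probability ≈ 0.2222

Tabulate prior·likelihood by source: [1] prior 0.333333, lik 0.5714, product 0.1905; [2] prior 0.333333, lik 0.4286, product 0.1429; [3] prior 0.333333, lik 0.2857, product 0.09524.
Normalizing constant = 0.42857; the posterior for Urn 3 is its product over the sum, 0.09524/0.42857 = 0.2222.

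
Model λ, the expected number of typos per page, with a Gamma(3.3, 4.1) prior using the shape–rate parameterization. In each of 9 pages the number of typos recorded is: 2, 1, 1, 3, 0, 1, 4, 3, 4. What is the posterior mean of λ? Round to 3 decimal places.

Posterior mean ≈ 1.702

The Poisson likelihood adds the total count to the shape and the number of exposure periods to the rate. Here ∑xᵢ = 19 and n = 9, so shape 3.3→22.3 and rate 4.1→13.1.
Posterior mean = shape/rate = 22.3/13.1 = 1.702.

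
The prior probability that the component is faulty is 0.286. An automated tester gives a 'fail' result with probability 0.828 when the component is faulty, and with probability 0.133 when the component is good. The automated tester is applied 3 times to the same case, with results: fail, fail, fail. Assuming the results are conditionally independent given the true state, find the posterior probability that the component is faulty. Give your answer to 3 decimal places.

Posterior P(H) ≈ 0.990

Let H be the event that the component is faulty; start with P(H) = 0.286. P('fail'|H) = 0.828, P('fail'|¬H) = 0.133.
Update on result 1 ('fail'): P(H) ← 0.828·0.2860 / (0.828·0.2860 + 0.133·0.7140) = 0.23681/0.33177 = 0.7138.
Update on result 2 ('fail'): P(H) ← 0.828·0.7138 / (0.828·0.7138 + 0.133·0.2862) = 0.59100/0.62907 = 0.9395.
Update on result 3 ('fail'): P(H) ← 0.828·0.9395 / (0.828·0.9395 + 0.133·0.0605) = 0.77789/0.78594 = 0.9898.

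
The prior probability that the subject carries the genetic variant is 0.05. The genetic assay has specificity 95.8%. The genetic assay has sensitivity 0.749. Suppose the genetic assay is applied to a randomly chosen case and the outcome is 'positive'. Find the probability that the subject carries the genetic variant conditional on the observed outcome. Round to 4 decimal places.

Write H for 'the subject carries the genetic variant'. Prior odds H:¬H = 0.05/0.95 = 0.052632. For the 'positive' outcome, the likelihood ratio is 0.749/0.042 = 17.833.
Posterior odds = 0.052632 × 17.833 = 0.93860, so P(H|E) = 0.93860/(1+0.93860) = 0.4842.

P(H | E) ≈ 0.4842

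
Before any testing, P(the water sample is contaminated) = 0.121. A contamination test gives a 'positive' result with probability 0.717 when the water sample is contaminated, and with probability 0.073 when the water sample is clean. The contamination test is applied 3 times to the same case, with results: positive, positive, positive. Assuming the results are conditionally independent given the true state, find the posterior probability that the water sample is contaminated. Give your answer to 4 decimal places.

Posterior P(H) ≈ 0.9924

With H the event that the water sample is contaminated, the joint likelihood of the observed sequence is P(data|H) = 0.717·0.717·0.717 = 0.36860 and P(data|¬H) = 0.073·0.073·0.073 = 0.00038902.
Bayes: P(H|data) = 0.121·0.36860 / (0.121·0.36860 + 0.879·0.00038902) = 0.044601/0.044943 = 0.9924.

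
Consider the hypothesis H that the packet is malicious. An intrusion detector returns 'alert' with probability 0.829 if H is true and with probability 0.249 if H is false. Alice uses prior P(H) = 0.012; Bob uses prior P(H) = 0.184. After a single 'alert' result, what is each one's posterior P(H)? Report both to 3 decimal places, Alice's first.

The likelihood ratio for an 'alert' result is 0.829/0.249 = 3.3293.
Alice: prior odds 0.012/0.988 = 0.012146; posterior odds 0.040437; posterior probability 0.039.
Bob: prior odds 0.184/0.816 = 0.22549; posterior odds 0.75073; posterior probability 0.429.

Alice: 0.039; Bob: 0.429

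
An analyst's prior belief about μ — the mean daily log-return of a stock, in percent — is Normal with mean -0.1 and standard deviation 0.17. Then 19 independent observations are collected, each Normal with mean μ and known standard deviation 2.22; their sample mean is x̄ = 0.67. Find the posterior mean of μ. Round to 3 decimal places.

Posterior mean ≈ -0.023

With known σ, the Normal prior is conjugate. Weight on the data is w = (n/σ²)/(n/σ² + 1/τ₀²) = 3.85521/(3.85521+34.6021) = 0.10025.
Posterior mean = w·x̄ + (1−w)·μ₀ = 0.10025·0.67 + 0.89975·-0.1 = -0.023.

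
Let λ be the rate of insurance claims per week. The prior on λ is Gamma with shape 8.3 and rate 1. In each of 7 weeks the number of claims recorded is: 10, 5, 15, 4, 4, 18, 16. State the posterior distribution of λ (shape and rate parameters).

Posterior: Gamma(shape=80.3, rate=8)

The Poisson likelihood adds the total count to the shape and the number of exposure periods to the rate. Here ∑xᵢ = 72 and n = 7, so shape 8.3→80.3 and rate 1→8.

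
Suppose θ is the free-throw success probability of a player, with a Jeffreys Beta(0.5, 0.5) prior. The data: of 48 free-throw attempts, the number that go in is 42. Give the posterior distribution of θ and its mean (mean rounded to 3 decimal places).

Posterior: Beta(42.5, 6.5); mean ≈ 0.867

The binomial likelihood is conjugate to the Beta prior: with 42 successes and 6 failures, the posterior is Beta(0.5+42, 0.5+6) = Beta(42.5, 6.5).
Posterior mean = α/(α+β) = 42.5/49 = 0.867.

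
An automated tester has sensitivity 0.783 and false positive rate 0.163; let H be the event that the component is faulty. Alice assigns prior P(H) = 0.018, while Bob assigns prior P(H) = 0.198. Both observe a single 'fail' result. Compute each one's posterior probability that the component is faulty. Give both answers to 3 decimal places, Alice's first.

P('+'|H) = 0.783, P('+'|¬H) = 0.163.
Alice: numerator 0.783·0.018 = 0.014094; evidence = 0.014094+0.163·0.982 = 0.17416; posterior = 0.081.
Bob: numerator 0.783·0.198 = 0.15503; evidence = 0.15503+0.163·0.802 = 0.28576; posterior = 0.543.

Alice: 0.081; Bob: 0.543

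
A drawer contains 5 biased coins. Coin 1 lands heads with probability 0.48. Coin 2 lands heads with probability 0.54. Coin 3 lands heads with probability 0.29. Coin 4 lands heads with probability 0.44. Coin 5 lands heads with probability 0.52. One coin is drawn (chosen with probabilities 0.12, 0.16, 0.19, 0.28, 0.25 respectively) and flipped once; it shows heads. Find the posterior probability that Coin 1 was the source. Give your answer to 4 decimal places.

Posterior probability ≈ 0.1273

P(heads|C1) = 0.48; P(heads|C2) = 0.54; P(heads|C3) = 0.29; P(heads|C4) = 0.44; P(heads|C5) = 0.52.
Prior × likelihood for each source: 0.12·0.48=0.05760, 0.16·0.54=0.08640, 0.19·0.29=0.05510, 0.28·0.44=0.1232, 0.25·0.52=0.1300. Summing gives P(heads) = 0.45230.
P(Coin 1 | heads) = 0.05760 / 0.45230 = 0.1273.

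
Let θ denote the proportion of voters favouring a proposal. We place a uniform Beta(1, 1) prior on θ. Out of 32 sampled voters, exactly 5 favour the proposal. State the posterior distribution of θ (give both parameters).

Posterior: Beta(6, 28)

Observing 5 successes and 27 failures updates Beta(1, 1) by adding the success and failure counts to the two shape parameters: α = 1+5 = 6, β = 1+27 = 28.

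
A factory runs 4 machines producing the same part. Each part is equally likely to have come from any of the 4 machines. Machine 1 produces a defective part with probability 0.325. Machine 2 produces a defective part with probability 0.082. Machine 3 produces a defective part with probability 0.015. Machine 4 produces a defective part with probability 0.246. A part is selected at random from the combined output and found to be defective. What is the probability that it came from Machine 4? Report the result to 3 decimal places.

Tabulate prior·likelihood by source: [1] prior 0.25, lik 0.325, product 0.08125; [2] prior 0.25, lik 0.082, product 0.02050; [3] prior 0.25, lik 0.015, product 0.003750; [4] prior 0.25, lik 0.246, product 0.06150.
Normalizing constant = 0.16700; the posterior for Machine 4 is its product over the sum, 0.06150/0.16700 = 0.368.

Posterior probability ≈ 0.368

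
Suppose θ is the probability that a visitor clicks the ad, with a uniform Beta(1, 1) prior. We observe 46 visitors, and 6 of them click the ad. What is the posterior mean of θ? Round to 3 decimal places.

Observing 6 successes and 40 failures updates Beta(1, 1) by adding the success and failure counts to the two shape parameters: α = 1+6 = 7, β = 1+40 = 41.
Posterior mean = α/(α+β) = 7/48 = 0.146.

Posterior mean ≈ 0.146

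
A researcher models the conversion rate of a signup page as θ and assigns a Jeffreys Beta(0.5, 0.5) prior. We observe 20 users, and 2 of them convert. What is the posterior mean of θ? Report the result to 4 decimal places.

Observing 2 successes and 18 failures updates Beta(0.5, 0.5) by adding the success and failure counts to the two shape parameters: α = 0.5+2 = 2.5, β = 0.5+18 = 18.5.
E[θ | data] = 2.5/(2.5+18.5) = 0.1190.

Posterior mean ≈ 0.1190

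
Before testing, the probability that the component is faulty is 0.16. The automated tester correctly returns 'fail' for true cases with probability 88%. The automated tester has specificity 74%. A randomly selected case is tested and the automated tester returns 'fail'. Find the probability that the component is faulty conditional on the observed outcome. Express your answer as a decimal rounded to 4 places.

Let H be the event that the component is faulty. P(H) = 0.16, so P(¬H) = 0.84. With E the 'fail' result, P(E|H) = 0.88 and P(E|¬H) = 0.26.
P(E) = 0.88·0.16 + 0.26·0.84 = 0.14080 + 0.21840 = 0.35920.
By Bayes' theorem, P(H|E) = 0.14080 / 0.35920 = 0.3920.

P(H | E) ≈ 0.3920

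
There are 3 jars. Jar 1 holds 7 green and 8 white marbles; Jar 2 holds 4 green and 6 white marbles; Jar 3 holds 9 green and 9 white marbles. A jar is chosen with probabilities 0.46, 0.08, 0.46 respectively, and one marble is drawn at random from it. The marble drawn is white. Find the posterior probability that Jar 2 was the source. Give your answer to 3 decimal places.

Tabulate prior·likelihood by source: [1] prior 0.46, lik 0.5333, product 0.2453; [2] prior 0.08, lik 0.6, product 0.04800; [3] prior 0.46, lik 0.5, product 0.2300.
Normalizing constant = 0.52333; the posterior for Jar 2 is its product over the sum, 0.04800/0.52333 = 0.092.

Posterior probability ≈ 0.092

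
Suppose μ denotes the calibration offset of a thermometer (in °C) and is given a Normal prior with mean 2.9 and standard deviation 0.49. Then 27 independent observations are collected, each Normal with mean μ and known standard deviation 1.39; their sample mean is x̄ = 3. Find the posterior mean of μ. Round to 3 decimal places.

Posterior mean ≈ 2.977

Prior precision 1/τ₀² = 1/0.49² = 4.16493; data precision n/σ² = 27/1.39² = 13.9744.
Posterior precision = 4.16493 + 13.9744 = 18.1394.
Posterior mean = (4.16493·2.9 + 13.9744·3) / 18.1394 = 2.977.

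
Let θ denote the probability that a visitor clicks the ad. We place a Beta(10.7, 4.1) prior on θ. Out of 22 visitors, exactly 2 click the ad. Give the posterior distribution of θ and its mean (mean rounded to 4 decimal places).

Posterior: Beta(12.7, 24.1); mean ≈ 0.3451

The binomial likelihood is conjugate to the Beta prior: with 2 successes and 20 failures, the posterior is Beta(10.7+2, 4.1+20) = Beta(12.7, 24.1).
Posterior mean = α/(α+β) = 12.7/36.8 = 0.3451.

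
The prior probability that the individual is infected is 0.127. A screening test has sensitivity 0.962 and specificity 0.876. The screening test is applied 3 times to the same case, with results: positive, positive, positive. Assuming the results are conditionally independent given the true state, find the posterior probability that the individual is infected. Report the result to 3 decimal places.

Posterior P(H) ≈ 0.985

Let H be the event that the individual is infected; start with P(H) = 0.127. P('positive'|H) = 0.962, P('positive'|¬H) = 0.124.
Update on result 1 ('positive'): P(H) ← 0.962·0.1270 / (0.962·0.1270 + 0.124·0.8730) = 0.12217/0.23043 = 0.5302.
Update on result 2 ('positive'): P(H) ← 0.962·0.5302 / (0.962·0.5302 + 0.124·0.4698) = 0.51006/0.56832 = 0.8975.
Update on result 3 ('positive'): P(H) ← 0.962·0.8975 / (0.962·0.8975 + 0.124·0.1025) = 0.86339/0.87610 = 0.9855.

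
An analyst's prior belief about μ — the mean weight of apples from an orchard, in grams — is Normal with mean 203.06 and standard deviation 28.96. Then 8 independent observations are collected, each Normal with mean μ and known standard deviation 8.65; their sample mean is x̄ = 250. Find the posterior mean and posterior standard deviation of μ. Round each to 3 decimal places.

Posterior mean ≈ 249.482; posterior SD ≈ 3.041

Prior precision 1/τ₀² = 1/28.96² = 0.00119235; data precision n/σ² = 8/8.65² = 0.106920.
Posterior precision = 0.00119235 + 0.106920 = 0.108112, giving posterior SD = 1/√0.108112 = 3.041.
Posterior mean = (0.00119235·203.06 + 0.106920·250) / 0.108112 = 249.482.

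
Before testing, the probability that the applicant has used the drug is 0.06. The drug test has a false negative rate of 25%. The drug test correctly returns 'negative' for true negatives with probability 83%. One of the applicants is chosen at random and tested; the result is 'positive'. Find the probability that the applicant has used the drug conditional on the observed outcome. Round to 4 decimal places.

Let H be the event that the applicant has used the drug. P(H) = 0.06, so P(¬H) = 0.94. With E the 'positive' result, P(E|H) = 0.75 and P(E|¬H) = 0.17.
P(E) = 0.75·0.06 + 0.17·0.94 = 0.045000 + 0.15980 = 0.20480.
By Bayes' theorem, P(H|E) = 0.045000 / 0.20480 = 0.2197.

P(H | E) ≈ 0.2197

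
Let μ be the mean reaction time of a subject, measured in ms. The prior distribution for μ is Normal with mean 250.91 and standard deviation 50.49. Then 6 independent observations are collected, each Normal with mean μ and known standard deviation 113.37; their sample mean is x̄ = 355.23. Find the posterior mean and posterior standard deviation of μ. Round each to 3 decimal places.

Prior precision 1/τ₀² = 1/50.49² = 0.00039227; data precision n/σ² = 6/113.37² = 0.00046683.
Posterior precision = 0.00039227 + 0.00046683 = 0.00085910, giving posterior SD = 1/√0.00085910 = 34.118.
Posterior mean = (0.00039227·250.91 + 0.00046683·355.23) / 0.00085910 = 307.596.

Posterior mean ≈ 307.596; posterior SD ≈ 34.118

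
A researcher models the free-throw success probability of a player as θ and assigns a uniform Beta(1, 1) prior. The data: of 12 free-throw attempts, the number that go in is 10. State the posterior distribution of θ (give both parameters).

Observing 10 successes and 2 failures updates Beta(1, 1) by adding the success and failure counts to the two shape parameters: α = 1+10 = 11, β = 1+2 = 3.

Posterior: Beta(11, 3)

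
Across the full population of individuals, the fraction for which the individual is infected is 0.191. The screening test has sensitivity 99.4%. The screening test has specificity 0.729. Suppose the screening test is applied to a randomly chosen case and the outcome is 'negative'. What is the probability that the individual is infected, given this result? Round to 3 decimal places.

P(H | E) ≈ 0.002

Write H for 'the individual is infected'. Prior odds H:¬H = 0.191/0.809 = 0.23609. For the 'negative' outcome, the likelihood ratio is 0.006/0.729 = 0.0082305.
Posterior odds = 0.23609 × 0.0082305 = 0.0019432, so P(H|E) = 0.0019432/(1+0.0019432) = 0.002.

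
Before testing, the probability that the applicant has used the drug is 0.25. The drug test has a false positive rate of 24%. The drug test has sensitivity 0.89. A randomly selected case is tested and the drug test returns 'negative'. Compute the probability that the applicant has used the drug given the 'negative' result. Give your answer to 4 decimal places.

Let H be the event that the applicant has used the drug. P(H) = 0.25, so P(¬H) = 0.75. With E the 'negative' result, P(E|H) = 0.11 and P(E|¬H) = 0.76.
P(E) = 0.11·0.25 + 0.76·0.75 = 0.027500 + 0.57000 = 0.59750.
By Bayes' theorem, P(H|E) = 0.027500 / 0.59750 = 0.0460.

P(H | E) ≈ 0.0460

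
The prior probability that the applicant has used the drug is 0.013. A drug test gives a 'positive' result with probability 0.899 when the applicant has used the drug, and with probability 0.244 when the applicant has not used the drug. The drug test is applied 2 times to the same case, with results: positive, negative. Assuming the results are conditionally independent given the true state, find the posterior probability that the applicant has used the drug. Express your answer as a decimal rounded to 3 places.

With H the event that the applicant has used the drug, the joint likelihood of the observed sequence is P(data|H) = 0.899·0.101 = 0.090799 and P(data|¬H) = 0.244·0.756 = 0.18446.
Bayes: P(H|data) = 0.013·0.090799 / (0.013·0.090799 + 0.987·0.18446) = 0.0011804/0.18325 = 0.0064.

Posterior P(H) ≈ 0.006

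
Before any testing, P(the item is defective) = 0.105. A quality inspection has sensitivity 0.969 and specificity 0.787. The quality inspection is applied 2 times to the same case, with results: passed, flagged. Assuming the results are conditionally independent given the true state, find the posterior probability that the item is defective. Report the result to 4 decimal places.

Posterior P(H) ≈ 0.0206

Let H be the event that the item is defective; start with P(H) = 0.105. P('flagged'|H) = 0.969, P('flagged'|¬H) = 0.213.
Update on result 1 ('passed'): P(H) ← 0.031·0.1050 / (0.031·0.1050 + 0.787·0.8950) = 0.0032550/0.70762 = 0.0046.
Update on result 2 ('flagged'): P(H) ← 0.969·0.0046 / (0.969·0.0046 + 0.213·0.9954) = 0.0044573/0.21648 = 0.0206.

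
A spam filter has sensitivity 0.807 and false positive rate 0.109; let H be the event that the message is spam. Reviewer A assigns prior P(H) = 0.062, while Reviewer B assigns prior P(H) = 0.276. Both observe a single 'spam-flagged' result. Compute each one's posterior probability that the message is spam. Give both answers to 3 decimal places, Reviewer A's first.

The likelihood ratio for a 'spam-flagged' result is 0.807/0.109 = 7.4037.
Reviewer A: prior odds 0.062/0.938 = 0.066098; posterior odds 0.48937; posterior probability 0.329.
Reviewer B: prior odds 0.276/0.724 = 0.38122; posterior odds 2.8224; posterior probability 0.738.

Reviewer A: 0.329; Reviewer B: 0.738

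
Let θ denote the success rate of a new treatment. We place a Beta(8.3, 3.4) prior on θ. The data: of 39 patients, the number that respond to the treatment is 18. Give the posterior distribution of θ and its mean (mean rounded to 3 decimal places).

The binomial likelihood is conjugate to the Beta prior: with 18 successes and 21 failures, the posterior is Beta(8.3+18, 3.4+21) = Beta(26.3, 24.4).
Posterior mean = α/(α+β) = 26.3/50.7 = 0.519.

Posterior: Beta(26.3, 24.4); mean ≈ 0.519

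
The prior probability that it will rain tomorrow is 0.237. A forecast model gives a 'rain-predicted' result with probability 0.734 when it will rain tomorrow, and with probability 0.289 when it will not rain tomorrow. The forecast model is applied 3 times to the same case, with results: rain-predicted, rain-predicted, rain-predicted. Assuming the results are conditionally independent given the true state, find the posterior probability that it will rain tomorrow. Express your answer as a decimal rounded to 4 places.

With H the event that it will rain tomorrow, the joint likelihood of the observed sequence is P(data|H) = 0.734·0.734·0.734 = 0.39545 and P(data|¬H) = 0.289·0.289·0.289 = 0.024138.
Bayes: P(H|data) = 0.237·0.39545 / (0.237·0.39545 + 0.763·0.024138) = 0.093721/0.11214 = 0.8358.

Posterior P(H) ≈ 0.8358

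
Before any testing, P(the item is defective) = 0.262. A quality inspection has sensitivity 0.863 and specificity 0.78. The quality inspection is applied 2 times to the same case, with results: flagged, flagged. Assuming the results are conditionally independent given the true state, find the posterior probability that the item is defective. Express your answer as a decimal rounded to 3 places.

Posterior P(H) ≈ 0.845

Let H be the event that the item is defective; start with P(H) = 0.262. P('flagged'|H) = 0.863, P('flagged'|¬H) = 0.22.
Update on result 1 ('flagged'): P(H) ← 0.863·0.2620 / (0.863·0.2620 + 0.22·0.7380) = 0.22611/0.38847 = 0.5820.
Update on result 2 ('flagged'): P(H) ← 0.863·0.5820 / (0.863·0.5820 + 0.22·0.4180) = 0.50231/0.59426 = 0.8453.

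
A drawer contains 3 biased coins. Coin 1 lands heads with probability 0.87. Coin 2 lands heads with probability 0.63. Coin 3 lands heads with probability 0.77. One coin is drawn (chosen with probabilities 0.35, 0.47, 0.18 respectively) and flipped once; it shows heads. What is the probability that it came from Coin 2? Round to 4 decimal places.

P(heads|C1) = 0.87; P(heads|C2) = 0.63; P(heads|C3) = 0.77.
Prior × likelihood for each source: 0.35·0.87=0.3045, 0.47·0.63=0.2961, 0.18·0.77=0.1386. Summing gives P(heads) = 0.73920.
P(Coin 2 | heads) = 0.2961 / 0.73920 = 0.4006.

Posterior probability ≈ 0.4006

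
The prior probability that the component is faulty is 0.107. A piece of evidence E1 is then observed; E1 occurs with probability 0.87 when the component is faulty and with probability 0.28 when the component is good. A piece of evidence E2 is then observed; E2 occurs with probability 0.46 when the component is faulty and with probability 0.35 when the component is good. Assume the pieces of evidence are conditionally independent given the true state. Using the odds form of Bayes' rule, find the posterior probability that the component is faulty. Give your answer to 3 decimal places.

Posterior probability ≈ 0.329

Prior odds = 0.107/(1−0.107) = 0.11982.
Likelihood ratio for E1 = 0.87/0.28 = 3.1071.
Likelihood ratio for E2 = 0.46/0.35 = 1.3143.
Posterior odds = prior odds × LR₁ × LR₂ = 0.48931.
Posterior probability = odds/(1+odds) = 0.48931/1.4893 = 0.329.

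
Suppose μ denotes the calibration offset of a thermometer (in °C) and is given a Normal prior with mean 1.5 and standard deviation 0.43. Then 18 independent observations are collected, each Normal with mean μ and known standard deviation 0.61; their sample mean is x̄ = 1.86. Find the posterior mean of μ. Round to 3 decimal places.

With known σ, the Normal prior is conjugate. Weight on the data is w = (n/σ²)/(n/σ² + 1/τ₀²) = 48.3741/(48.3741+5.40833) = 0.89944.
Posterior mean = w·x̄ + (1−w)·μ₀ = 0.89944·1.86 + 0.10056·1.5 = 1.824.

Posterior mean ≈ 1.824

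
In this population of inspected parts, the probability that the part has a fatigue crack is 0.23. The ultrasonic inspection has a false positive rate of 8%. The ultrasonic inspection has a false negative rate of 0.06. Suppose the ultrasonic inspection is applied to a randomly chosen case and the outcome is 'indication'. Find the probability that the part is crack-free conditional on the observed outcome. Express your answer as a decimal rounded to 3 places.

P(¬H | E) ≈ 0.222

Let H be the event that the part has a fatigue crack. P(H) = 0.23, so P(¬H) = 0.77. With E the 'indication' result, P(E|H) = 0.94 and P(E|¬H) = 0.08.
P(E) = 0.94·0.23 + 0.08·0.77 = 0.21620 + 0.061600 = 0.27780.
By Bayes' theorem, P(H|E) = 0.21620 / 0.27780 = 0.778. Hence P(¬H|E) = 1 − 0.778 = 0.222.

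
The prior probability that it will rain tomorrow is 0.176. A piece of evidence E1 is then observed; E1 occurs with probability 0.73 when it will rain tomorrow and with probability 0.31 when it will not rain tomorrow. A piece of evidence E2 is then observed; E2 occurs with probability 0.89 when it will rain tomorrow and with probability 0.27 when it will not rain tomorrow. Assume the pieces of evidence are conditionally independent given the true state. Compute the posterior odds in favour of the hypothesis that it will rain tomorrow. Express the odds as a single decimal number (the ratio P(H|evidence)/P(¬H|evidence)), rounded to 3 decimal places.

Prior odds = 0.176/(1−0.176) = 0.21359. In log-odds, ln(0.21359) = -1.5437.
Add log likelihood ratios: ln(2.3548) + ln(3.2963) = 2.0493.
Posterior log-odds = 0.50559, so posterior odds = exp(0.50559) = 1.6580.

Posterior odds ≈ 1.658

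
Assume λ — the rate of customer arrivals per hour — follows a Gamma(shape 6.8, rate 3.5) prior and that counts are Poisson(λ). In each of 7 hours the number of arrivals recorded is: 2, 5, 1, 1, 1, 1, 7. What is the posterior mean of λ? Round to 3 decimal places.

The Poisson likelihood adds the total count to the shape and the number of exposure periods to the rate. Here ∑xᵢ = 18 and n = 7, so shape 6.8→24.8 and rate 3.5→10.5.
Posterior mean = shape/rate = 24.8/10.5 = 2.362.

Posterior mean ≈ 2.362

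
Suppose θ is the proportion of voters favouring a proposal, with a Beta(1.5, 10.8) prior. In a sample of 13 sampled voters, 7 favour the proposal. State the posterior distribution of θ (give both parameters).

Observing 7 successes and 6 failures updates Beta(1.5, 10.8) by adding the success and failure counts to the two shape parameters: α = 1.5+7 = 8.5, β = 10.8+6 = 16.8.

Posterior: Beta(8.5, 16.8)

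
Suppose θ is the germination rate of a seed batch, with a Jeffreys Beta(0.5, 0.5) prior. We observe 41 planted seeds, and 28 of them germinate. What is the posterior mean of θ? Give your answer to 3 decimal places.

Posterior mean ≈ 0.679

The binomial likelihood is conjugate to the Beta prior: with 28 successes and 13 failures, the posterior is Beta(0.5+28, 0.5+13) = Beta(28.5, 13.5).
Posterior mean = α/(α+β) = 28.5/42 = 0.679.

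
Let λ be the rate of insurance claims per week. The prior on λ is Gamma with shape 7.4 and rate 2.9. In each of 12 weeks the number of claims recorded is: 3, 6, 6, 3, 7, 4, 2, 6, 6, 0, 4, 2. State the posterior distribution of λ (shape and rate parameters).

Posterior: Gamma(shape=56.4, rate=14.9)

The Poisson likelihood adds the total count to the shape and the number of exposure periods to the rate. Here ∑xᵢ = 49 and n = 12, so shape 7.4→56.4 and rate 2.9→14.9.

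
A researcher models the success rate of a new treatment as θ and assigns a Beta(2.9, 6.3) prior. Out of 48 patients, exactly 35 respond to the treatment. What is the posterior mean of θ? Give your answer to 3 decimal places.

The binomial likelihood is conjugate to the Beta prior: with 35 successes and 13 failures, the posterior is Beta(2.9+35, 6.3+13) = Beta(37.9, 19.3).
E[θ | data] = 37.9/(37.9+19.3) = 0.663.

Posterior mean ≈ 0.663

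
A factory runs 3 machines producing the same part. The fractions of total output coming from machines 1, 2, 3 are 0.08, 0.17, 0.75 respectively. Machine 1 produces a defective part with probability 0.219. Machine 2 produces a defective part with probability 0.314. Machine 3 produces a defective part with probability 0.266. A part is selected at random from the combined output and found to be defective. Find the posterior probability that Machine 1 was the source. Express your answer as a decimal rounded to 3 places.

Posterior probability ≈ 0.065

P(defective|M1) = 0.219; P(defective|M2) = 0.314; P(defective|M3) = 0.266.
Prior × likelihood for each source: 0.08·0.219=0.01752, 0.17·0.314=0.05338, 0.75·0.266=0.1995. Summing gives P(defective) = 0.27040.
P(Machine 1 | defective) = 0.01752 / 0.27040 = 0.065.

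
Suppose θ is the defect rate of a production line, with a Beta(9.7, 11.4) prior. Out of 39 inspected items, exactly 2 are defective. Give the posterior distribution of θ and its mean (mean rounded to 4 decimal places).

The binomial likelihood is conjugate to the Beta prior: with 2 successes and 37 failures, the posterior is Beta(9.7+2, 11.4+37) = Beta(11.7, 48.4).
E[θ | data] = 11.7/(11.7+48.4) = 0.1947.

Posterior: Beta(11.7, 48.4); mean ≈ 0.1947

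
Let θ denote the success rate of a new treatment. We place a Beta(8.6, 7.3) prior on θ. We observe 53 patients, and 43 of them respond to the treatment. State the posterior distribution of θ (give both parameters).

Posterior: Beta(51.6, 17.3)

Observing 43 successes and 10 failures updates Beta(8.6, 7.3) by adding the success and failure counts to the two shape parameters: α = 8.6+43 = 51.6, β = 7.3+10 = 17.3.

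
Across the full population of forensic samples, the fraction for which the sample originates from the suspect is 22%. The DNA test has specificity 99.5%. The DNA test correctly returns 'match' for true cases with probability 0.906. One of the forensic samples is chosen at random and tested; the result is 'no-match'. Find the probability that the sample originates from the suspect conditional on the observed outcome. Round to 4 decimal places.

P(H | E) ≈ 0.0260

Write H for 'the sample originates from the suspect'. Prior odds H:¬H = 0.22/0.78 = 0.28205. For the 'no-match' outcome, the likelihood ratio is 0.094/0.995 = 0.094472.
Posterior odds = 0.28205 × 0.094472 = 0.026646, so P(H|E) = 0.026646/(1+0.026646) = 0.0260.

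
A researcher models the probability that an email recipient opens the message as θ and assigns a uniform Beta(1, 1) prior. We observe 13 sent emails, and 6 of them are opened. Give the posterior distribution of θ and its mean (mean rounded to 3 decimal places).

The binomial likelihood is conjugate to the Beta prior: with 6 successes and 7 failures, the posterior is Beta(1+6, 1+7) = Beta(7, 8).
E[θ | data] = 7/(7+8) = 0.467.

Posterior: Beta(7, 8); mean ≈ 0.467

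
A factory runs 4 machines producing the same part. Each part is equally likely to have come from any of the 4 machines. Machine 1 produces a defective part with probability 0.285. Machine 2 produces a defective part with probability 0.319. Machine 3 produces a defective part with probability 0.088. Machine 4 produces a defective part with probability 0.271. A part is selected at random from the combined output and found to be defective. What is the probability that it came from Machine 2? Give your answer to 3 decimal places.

P(defective|M1) = 0.285; P(defective|M2) = 0.319; P(defective|M3) = 0.088; P(defective|M4) = 0.271.
Prior × likelihood for each source: 0.25·0.285=0.07125, 0.25·0.319=0.07975, 0.25·0.088=0.02200, 0.25·0.271=0.06775. Summing gives P(defective) = 0.24075.
P(Machine 2 | defective) = 0.07975 / 0.24075 = 0.331.

Posterior probability ≈ 0.331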